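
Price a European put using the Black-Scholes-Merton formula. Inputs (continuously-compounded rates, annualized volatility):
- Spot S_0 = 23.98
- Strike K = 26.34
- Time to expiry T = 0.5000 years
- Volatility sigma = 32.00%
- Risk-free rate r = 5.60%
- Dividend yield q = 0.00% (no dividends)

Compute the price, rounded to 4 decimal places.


Answer: Price = 3.1435

Derivation:
d1 = (ln(S/K) + (r - q + 0.5*sigma^2) * T) / (sigma * sqrt(T)) = -0.17796352
d2 = d1 - sigma * sqrt(T) = -0.40423769
exp(-rT) = 0.97238837; exp(-qT) = 1.00000000
P = K * exp(-rT) * N(-d2) - S_0 * exp(-qT) * N(-d1)
N(-d1) = 0.57062419; N(-d2) = 0.65698103
P = 26.3400 * 0.97238837 * 0.65698103 - 23.9800 * 1.00000000 * 0.57062419 = 3.1435


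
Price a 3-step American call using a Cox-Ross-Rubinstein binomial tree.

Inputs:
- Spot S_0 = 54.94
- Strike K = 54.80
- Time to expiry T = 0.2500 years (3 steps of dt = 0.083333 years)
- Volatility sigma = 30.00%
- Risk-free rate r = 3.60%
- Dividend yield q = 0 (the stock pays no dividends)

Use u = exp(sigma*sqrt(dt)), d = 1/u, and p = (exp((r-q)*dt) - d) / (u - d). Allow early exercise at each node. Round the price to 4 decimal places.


dt = T/N = 0.083333
u = exp(sigma*sqrt(dt)) = 1.090463; d = 1/u = 0.917042
p = (exp((r-q)*dt) - d) / (u - d) = 0.495688
Discount per step: exp(-r*dt) = 0.997004
Stock lattice S(k, i) with i counting down-moves:
  k=0: S(0,0) = 54.9400
  k=1: S(1,0) = 59.9100; S(1,1) = 50.3823
  k=2: S(2,0) = 65.3297; S(2,1) = 54.9400; S(2,2) = 46.2026
  k=3: S(3,0) = 71.2396; S(3,1) = 59.9100; S(3,2) = 50.3823; S(3,3) = 42.3697
Terminal payoffs V(N, i) = max(S_T - K, 0):
  V(3,0) = 16.439633; V(3,1) = 5.110047; V(3,2) = 0.000000; V(3,3) = 0.000000
Backward induction: V(k, i) = exp(-r*dt) * [p * V(k+1, i) + (1-p) * V(k+1, i+1)]; then take max(V_cont, immediate exercise) for American.
  V(2,0) = exp(-r*dt) * [p*16.439633 + (1-p)*5.110047] = 10.693854; exercise = 10.529700; V(2,0) = max -> 10.693854
  V(2,1) = exp(-r*dt) * [p*5.110047 + (1-p)*0.000000] = 2.525400; exercise = 0.140000; V(2,1) = max -> 2.525400
  V(2,2) = exp(-r*dt) * [p*0.000000 + (1-p)*0.000000] = 0.000000; exercise = 0.000000; V(2,2) = max -> 0.000000
  V(1,0) = exp(-r*dt) * [p*10.693854 + (1-p)*2.525400] = 6.554709; exercise = 5.110047; V(1,0) = max -> 6.554709
  V(1,1) = exp(-r*dt) * [p*2.525400 + (1-p)*0.000000] = 1.248060; exercise = 0.000000; V(1,1) = max -> 1.248060
  V(0,0) = exp(-r*dt) * [p*6.554709 + (1-p)*1.248060] = 3.866883; exercise = 0.140000; V(0,0) = max -> 3.866883

Answer: Price = V(0,0) = 3.8669


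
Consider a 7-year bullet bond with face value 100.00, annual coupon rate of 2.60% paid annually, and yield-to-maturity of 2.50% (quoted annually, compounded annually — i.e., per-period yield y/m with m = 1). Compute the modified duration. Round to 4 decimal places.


Coupon per period c = face * coupon_rate / m = 2.600000
Periods per year m = 1; per-period yield y/m = 0.025000
Number of cashflows N = 7
Cashflows (t years, CF_t, discount factor 1/(1+y/m)^(m*t), PV):
  t = 1.0000: CF_t = 2.600000, DF = 0.975610, PV = 2.536585
  t = 2.0000: CF_t = 2.600000, DF = 0.951814, PV = 2.474717
  t = 3.0000: CF_t = 2.600000, DF = 0.928599, PV = 2.414358
  t = 4.0000: CF_t = 2.600000, DF = 0.905951, PV = 2.355472
  t = 5.0000: CF_t = 2.600000, DF = 0.883854, PV = 2.298021
  t = 6.0000: CF_t = 2.600000, DF = 0.862297, PV = 2.241972
  t = 7.0000: CF_t = 102.600000, DF = 0.841265, PV = 86.313813
Price P = sum_t PV_t = 100.634939
First compute Macaulay numerator sum_t t * PV_t:
  t * PV_t at t = 1.0000: 2.536585
  t * PV_t at t = 2.0000: 4.949435
  t * PV_t at t = 3.0000: 7.243075
  t * PV_t at t = 4.0000: 9.421887
  t * PV_t at t = 5.0000: 11.490106
  t * PV_t at t = 6.0000: 13.451831
  t * PV_t at t = 7.0000: 604.196692
Macaulay duration D = 653.289611 / 100.634939 = 6.491678
Modified duration = D / (1 + y/m) = 6.491678 / (1 + 0.025000) = 6.333344

Answer: Modified duration = 6.3333


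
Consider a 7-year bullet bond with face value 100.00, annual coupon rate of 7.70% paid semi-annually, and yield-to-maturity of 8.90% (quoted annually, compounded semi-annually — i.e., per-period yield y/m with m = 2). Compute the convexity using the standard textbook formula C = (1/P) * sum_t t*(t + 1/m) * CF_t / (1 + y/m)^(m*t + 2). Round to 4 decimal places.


Coupon per period c = face * coupon_rate / m = 3.850000
Periods per year m = 2; per-period yield y/m = 0.044500
Number of cashflows N = 14
Cashflows (t years, CF_t, discount factor 1/(1+y/m)^(m*t), PV):
  t = 0.5000: CF_t = 3.850000, DF = 0.957396, PV = 3.685974
  t = 1.0000: CF_t = 3.850000, DF = 0.916607, PV = 3.528936
  t = 1.5000: CF_t = 3.850000, DF = 0.877556, PV = 3.378589
  t = 2.0000: CF_t = 3.850000, DF = 0.840168, PV = 3.234647
  t = 2.5000: CF_t = 3.850000, DF = 0.804374, PV = 3.096838
  t = 3.0000: CF_t = 3.850000, DF = 0.770104, PV = 2.964900
  t = 3.5000: CF_t = 3.850000, DF = 0.737294, PV = 2.838583
  t = 4.0000: CF_t = 3.850000, DF = 0.705883, PV = 2.717648
  t = 4.5000: CF_t = 3.850000, DF = 0.675809, PV = 2.601865
  t = 5.0000: CF_t = 3.850000, DF = 0.647017, PV = 2.491015
  t = 5.5000: CF_t = 3.850000, DF = 0.619451, PV = 2.384887
  t = 6.0000: CF_t = 3.850000, DF = 0.593060, PV = 2.283281
  t = 6.5000: CF_t = 3.850000, DF = 0.567793, PV = 2.186004
  t = 7.0000: CF_t = 103.850000, DF = 0.543603, PV = 56.453163
Price P = sum_t PV_t = 93.846331
Convexity numerator sum_t t*(t + 1/m) * CF_t / (1+y/m)^(m*t + 2):
  t = 0.5000: term = 1.689295
  t = 1.0000: term = 4.851971
  t = 1.5000: term = 9.290514
  t = 2.0000: term = 14.824500
  t = 2.5000: term = 21.289374
  t = 3.0000: term = 28.535302
  t = 3.5000: term = 36.426108
  t = 4.0000: term = 44.838264
  t = 4.5000: term = 53.659962
  t = 5.0000: term = 62.790233
  t = 5.5000: term = 72.138132
  t = 6.0000: term = 81.621978
  t = 6.5000: term = 91.168637
  t = 7.0000: term = 2716.631269
Convexity = (1/P) * sum = 3239.755539 / 93.846331 = 34.521920

Answer: Convexity = 34.5219


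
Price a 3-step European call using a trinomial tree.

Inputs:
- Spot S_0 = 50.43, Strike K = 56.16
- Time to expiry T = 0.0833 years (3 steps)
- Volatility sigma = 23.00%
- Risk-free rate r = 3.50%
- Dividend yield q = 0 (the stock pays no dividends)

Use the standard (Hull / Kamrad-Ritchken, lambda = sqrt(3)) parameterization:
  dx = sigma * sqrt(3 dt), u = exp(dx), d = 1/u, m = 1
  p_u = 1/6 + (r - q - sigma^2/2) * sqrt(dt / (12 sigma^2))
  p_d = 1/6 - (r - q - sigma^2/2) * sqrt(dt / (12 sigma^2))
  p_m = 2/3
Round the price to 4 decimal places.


dt = T/N = 0.027767; dx = sigma*sqrt(3*dt) = 0.066382
u = exp(dx) = 1.068635; d = 1/u = 0.935773
p_u = 0.168455, p_m = 0.666667, p_d = 0.164878
Discount per step: exp(-r*dt) = 0.999029
Stock lattice S(k, j) with j the centered position index:
  k=0: S(0,+0) = 50.4300
  k=1: S(1,-1) = 47.1910; S(1,+0) = 50.4300; S(1,+1) = 53.8913
  k=2: S(2,-2) = 44.1601; S(2,-1) = 47.1910; S(2,+0) = 50.4300; S(2,+1) = 53.8913; S(2,+2) = 57.5901
  k=3: S(3,-3) = 41.3239; S(3,-2) = 44.1601; S(3,-1) = 47.1910; S(3,+0) = 50.4300; S(3,+1) = 53.8913; S(3,+2) = 57.5901; S(3,+3) = 61.5428
Terminal payoffs V(N, j) = max(S_T - K, 0):
  V(3,-3) = 0.000000; V(3,-2) = 0.000000; V(3,-1) = 0.000000; V(3,+0) = 0.000000; V(3,+1) = 0.000000; V(3,+2) = 1.430075; V(3,+3) = 5.382761
Backward induction: V(k, j) = exp(-r*dt) * [p_u * V(k+1, j+1) + p_m * V(k+1, j) + p_d * V(k+1, j-1)]
  V(2,-2) = exp(-r*dt) * [p_u*0.000000 + p_m*0.000000 + p_d*0.000000] = 0.000000
  V(2,-1) = exp(-r*dt) * [p_u*0.000000 + p_m*0.000000 + p_d*0.000000] = 0.000000
  V(2,+0) = exp(-r*dt) * [p_u*0.000000 + p_m*0.000000 + p_d*0.000000] = 0.000000
  V(2,+1) = exp(-r*dt) * [p_u*1.430075 + p_m*0.000000 + p_d*0.000000] = 0.240669
  V(2,+2) = exp(-r*dt) * [p_u*5.382761 + p_m*1.430075 + p_d*0.000000] = 1.858328
  V(1,-1) = exp(-r*dt) * [p_u*0.000000 + p_m*0.000000 + p_d*0.000000] = 0.000000
  V(1,+0) = exp(-r*dt) * [p_u*0.240669 + p_m*0.000000 + p_d*0.000000] = 0.040502
  V(1,+1) = exp(-r*dt) * [p_u*1.858328 + p_m*0.240669 + p_d*0.000000] = 0.473030
  V(0,+0) = exp(-r*dt) * [p_u*0.473030 + p_m*0.040502 + p_d*0.000000] = 0.106582

Answer: Price = V(0,0) = 0.1066


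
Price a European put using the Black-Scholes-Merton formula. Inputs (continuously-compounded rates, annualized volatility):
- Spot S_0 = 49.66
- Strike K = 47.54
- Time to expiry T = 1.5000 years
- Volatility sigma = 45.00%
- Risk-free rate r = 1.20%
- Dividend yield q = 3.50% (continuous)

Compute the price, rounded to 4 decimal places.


Answer: Price = 9.9715

Derivation:
d1 = (ln(S/K) + (r - q + 0.5*sigma^2) * T) / (sigma * sqrt(T)) = 0.29213035
d2 = d1 - sigma * sqrt(T) = -0.25900484
exp(-rT) = 0.98216103; exp(-qT) = 0.94885432
P = K * exp(-rT) * N(-d2) - S_0 * exp(-qT) * N(-d1)
N(-d1) = 0.38509348; N(-d2) = 0.60218425
P = 47.5400 * 0.98216103 * 0.60218425 - 49.6600 * 0.94885432 * 0.38509348 = 9.9715


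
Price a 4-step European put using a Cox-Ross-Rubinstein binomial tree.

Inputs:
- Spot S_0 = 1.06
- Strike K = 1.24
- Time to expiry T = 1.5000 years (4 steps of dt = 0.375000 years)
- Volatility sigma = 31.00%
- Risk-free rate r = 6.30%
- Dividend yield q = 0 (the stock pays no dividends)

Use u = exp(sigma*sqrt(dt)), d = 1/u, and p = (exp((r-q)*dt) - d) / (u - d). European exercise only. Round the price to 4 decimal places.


dt = T/N = 0.375000
u = exp(sigma*sqrt(dt)) = 1.209051; d = 1/u = 0.827095
p = (exp((r-q)*dt) - d) / (u - d) = 0.515272
Discount per step: exp(-r*dt) = 0.976652
Stock lattice S(k, i) with i counting down-moves:
  k=0: S(0,0) = 1.0600
  k=1: S(1,0) = 1.2816; S(1,1) = 0.8767
  k=2: S(2,0) = 1.5495; S(2,1) = 1.0600; S(2,2) = 0.7251
  k=3: S(3,0) = 1.8734; S(3,1) = 1.2816; S(3,2) = 0.8767; S(3,3) = 0.5998
  k=4: S(4,0) = 2.2651; S(4,1) = 1.5495; S(4,2) = 1.0600; S(4,3) = 0.7251; S(4,4) = 0.4961
Terminal payoffs V(N, i) = max(K - S_T, 0):
  V(4,0) = 0.000000; V(4,1) = 0.000000; V(4,2) = 0.180000; V(4,3) = 0.514868; V(4,4) = 0.743947
Backward induction: V(k, i) = exp(-r*dt) * [p * V(k+1, i) + (1-p) * V(k+1, i+1)].
  V(3,0) = exp(-r*dt) * [p*0.000000 + (1-p)*0.000000] = 0.000000
  V(3,1) = exp(-r*dt) * [p*0.000000 + (1-p)*0.180000] = 0.085214
  V(3,2) = exp(-r*dt) * [p*0.180000 + (1-p)*0.514868] = 0.334327
  V(3,3) = exp(-r*dt) * [p*0.514868 + (1-p)*0.743947] = 0.611295
  V(2,0) = exp(-r*dt) * [p*0.000000 + (1-p)*0.085214] = 0.040341
  V(2,1) = exp(-r*dt) * [p*0.085214 + (1-p)*0.334327] = 0.201157
  V(2,2) = exp(-r*dt) * [p*0.334327 + (1-p)*0.611295] = 0.457641
  V(1,0) = exp(-r*dt) * [p*0.040341 + (1-p)*0.201157] = 0.115531
  V(1,1) = exp(-r*dt) * [p*0.201157 + (1-p)*0.457641] = 0.317883
  V(0,0) = exp(-r*dt) * [p*0.115531 + (1-p)*0.317883] = 0.208629

Answer: Price = V(0,0) = 0.2086


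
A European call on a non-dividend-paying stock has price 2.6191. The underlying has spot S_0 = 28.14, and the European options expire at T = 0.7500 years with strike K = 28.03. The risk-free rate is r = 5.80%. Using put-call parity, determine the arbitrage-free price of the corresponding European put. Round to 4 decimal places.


Put-call parity: C - P = S_0 * exp(-qT) - K * exp(-rT).
S_0 * exp(-qT) = 28.1400 * 1.00000000 = 28.14000000
K * exp(-rT) = 28.0300 * 0.95743255 = 26.83683449
P = C - S*exp(-qT) + K*exp(-rT)
P = 2.6191 - 28.14000000 + 26.83683449 = 1.3159

Answer: Put price = 1.3159


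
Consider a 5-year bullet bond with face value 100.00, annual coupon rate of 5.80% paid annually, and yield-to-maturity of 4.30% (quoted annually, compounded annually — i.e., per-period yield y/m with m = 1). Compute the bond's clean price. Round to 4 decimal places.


Answer: Price = 106.6218

Derivation:
Coupon per period c = face * coupon_rate / m = 5.800000
Periods per year m = 1; per-period yield y/m = 0.043000
Number of cashflows N = 5
Cashflows (t years, CF_t, discount factor 1/(1+y/m)^(m*t), PV):
  t = 1.0000: CF_t = 5.800000, DF = 0.958773, PV = 5.560882
  t = 2.0000: CF_t = 5.800000, DF = 0.919245, PV = 5.331622
  t = 3.0000: CF_t = 5.800000, DF = 0.881347, PV = 5.111814
  t = 4.0000: CF_t = 5.800000, DF = 0.845012, PV = 4.901068
  t = 5.0000: CF_t = 105.800000, DF = 0.810174, PV = 85.716440
Price P = sum_t PV_t = 106.621827


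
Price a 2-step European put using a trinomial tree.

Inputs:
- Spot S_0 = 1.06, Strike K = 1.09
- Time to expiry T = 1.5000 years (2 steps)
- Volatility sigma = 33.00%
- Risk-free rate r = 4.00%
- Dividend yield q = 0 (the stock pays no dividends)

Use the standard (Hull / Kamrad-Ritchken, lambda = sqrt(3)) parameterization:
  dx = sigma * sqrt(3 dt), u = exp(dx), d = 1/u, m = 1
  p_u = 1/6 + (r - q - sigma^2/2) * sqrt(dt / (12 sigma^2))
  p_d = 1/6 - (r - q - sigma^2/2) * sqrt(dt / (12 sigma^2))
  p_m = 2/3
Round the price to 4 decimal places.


dt = T/N = 0.750000; dx = sigma*sqrt(3*dt) = 0.495000
u = exp(dx) = 1.640498; d = 1/u = 0.609571
p_u = 0.155720, p_m = 0.666667, p_d = 0.177614
Discount per step: exp(-r*dt) = 0.970446
Stock lattice S(k, j) with j the centered position index:
  k=0: S(0,+0) = 1.0600
  k=1: S(1,-1) = 0.6461; S(1,+0) = 1.0600; S(1,+1) = 1.7389
  k=2: S(2,-2) = 0.3939; S(2,-1) = 0.6461; S(2,+0) = 1.0600; S(2,+1) = 1.7389; S(2,+2) = 2.8527
Terminal payoffs V(N, j) = max(K - S_T, 0):
  V(2,-2) = 0.696129; V(2,-1) = 0.443855; V(2,+0) = 0.030000; V(2,+1) = 0.000000; V(2,+2) = 0.000000
Backward induction: V(k, j) = exp(-r*dt) * [p_u * V(k+1, j+1) + p_m * V(k+1, j) + p_d * V(k+1, j-1)]
  V(1,-1) = exp(-r*dt) * [p_u*0.030000 + p_m*0.443855 + p_d*0.696129] = 0.411679
  V(1,+0) = exp(-r*dt) * [p_u*0.000000 + p_m*0.030000 + p_d*0.443855] = 0.095914
  V(1,+1) = exp(-r*dt) * [p_u*0.000000 + p_m*0.000000 + p_d*0.030000] = 0.005171
  V(0,+0) = exp(-r*dt) * [p_u*0.005171 + p_m*0.095914 + p_d*0.411679] = 0.133793

Answer: Price = V(0,0) = 0.1338


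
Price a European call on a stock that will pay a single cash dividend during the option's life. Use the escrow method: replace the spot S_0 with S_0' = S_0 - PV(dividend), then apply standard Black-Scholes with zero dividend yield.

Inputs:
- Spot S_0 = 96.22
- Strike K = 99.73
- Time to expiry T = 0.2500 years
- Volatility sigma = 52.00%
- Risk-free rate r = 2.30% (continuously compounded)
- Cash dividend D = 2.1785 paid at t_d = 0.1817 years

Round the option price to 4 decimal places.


Answer: Price = 7.6431

Derivation:
PV(D) = D * exp(-r * t_d) = 2.1785 * 0.99582962 = 2.16941483
S_0' = S_0 - PV(D) = 96.2200 - 2.16941483 = 94.05058517
d1 = (ln(S_0'/K) + (r + sigma^2/2)*T) / (sigma*sqrt(T)) = -0.07339906
d2 = d1 - sigma*sqrt(T) = -0.33339906
exp(-rT) = 0.99426650
N(d1) = 0.47074428; N(d2) = 0.36941653
C = S_0' * N(d1) - K * exp(-rT) * N(d2) = 94.05058517 * 0.47074428 - 99.7300 * 0.99426650 * 0.36941653 = 7.6431


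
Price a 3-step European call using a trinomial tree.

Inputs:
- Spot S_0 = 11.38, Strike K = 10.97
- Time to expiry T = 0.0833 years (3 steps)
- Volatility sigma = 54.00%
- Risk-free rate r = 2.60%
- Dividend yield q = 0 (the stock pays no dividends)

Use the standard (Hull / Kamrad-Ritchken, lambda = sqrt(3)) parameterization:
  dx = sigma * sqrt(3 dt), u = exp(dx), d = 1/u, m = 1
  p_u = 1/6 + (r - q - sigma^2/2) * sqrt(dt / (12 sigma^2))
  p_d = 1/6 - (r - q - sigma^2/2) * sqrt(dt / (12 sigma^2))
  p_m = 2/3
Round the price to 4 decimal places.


Answer: Price = V(0,0) = 0.9293

Derivation:
dt = T/N = 0.027767; dx = sigma*sqrt(3*dt) = 0.155853
u = exp(dx) = 1.168655; d = 1/u = 0.855685
p_u = 0.155995, p_m = 0.666667, p_d = 0.177338
Discount per step: exp(-r*dt) = 0.999278
Stock lattice S(k, j) with j the centered position index:
  k=0: S(0,+0) = 11.3800
  k=1: S(1,-1) = 9.7377; S(1,+0) = 11.3800; S(1,+1) = 13.2993
  k=2: S(2,-2) = 8.3324; S(2,-1) = 9.7377; S(2,+0) = 11.3800; S(2,+1) = 13.2993; S(2,+2) = 15.5423
  k=3: S(3,-3) = 7.1299; S(3,-2) = 8.3324; S(3,-1) = 9.7377; S(3,+0) = 11.3800; S(3,+1) = 13.2993; S(3,+2) = 15.5423; S(3,+3) = 18.1636
Terminal payoffs V(N, j) = max(S_T - K, 0):
  V(3,-3) = 0.000000; V(3,-2) = 0.000000; V(3,-1) = 0.000000; V(3,+0) = 0.410000; V(3,+1) = 2.329292; V(3,+2) = 4.572283; V(3,+3) = 7.193564
Backward induction: V(k, j) = exp(-r*dt) * [p_u * V(k+1, j+1) + p_m * V(k+1, j) + p_d * V(k+1, j-1)]
  V(2,-2) = exp(-r*dt) * [p_u*0.000000 + p_m*0.000000 + p_d*0.000000] = 0.000000
  V(2,-1) = exp(-r*dt) * [p_u*0.410000 + p_m*0.000000 + p_d*0.000000] = 0.063912
  V(2,+0) = exp(-r*dt) * [p_u*2.329292 + p_m*0.410000 + p_d*0.000000] = 0.636232
  V(2,+1) = exp(-r*dt) * [p_u*4.572283 + p_m*2.329292 + p_d*0.410000] = 2.337135
  V(2,+2) = exp(-r*dt) * [p_u*7.193564 + p_m*4.572283 + p_d*2.329292] = 4.580113
  V(1,-1) = exp(-r*dt) * [p_u*0.636232 + p_m*0.063912 + p_d*0.000000] = 0.141754
  V(1,+0) = exp(-r*dt) * [p_u*2.337135 + p_m*0.636232 + p_d*0.063912] = 0.799492
  V(1,+1) = exp(-r*dt) * [p_u*4.580113 + p_m*2.337135 + p_d*0.636232] = 2.383672
  V(0,+0) = exp(-r*dt) * [p_u*2.383672 + p_m*0.799492 + p_d*0.141754] = 0.929303


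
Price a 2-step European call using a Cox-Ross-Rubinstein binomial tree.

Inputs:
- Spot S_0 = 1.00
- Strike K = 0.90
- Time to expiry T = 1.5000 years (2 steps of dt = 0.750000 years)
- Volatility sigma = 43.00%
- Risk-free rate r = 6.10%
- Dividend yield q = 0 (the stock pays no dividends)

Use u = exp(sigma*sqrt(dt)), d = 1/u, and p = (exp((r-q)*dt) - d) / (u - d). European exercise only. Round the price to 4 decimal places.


dt = T/N = 0.750000
u = exp(sigma*sqrt(dt)) = 1.451200; d = 1/u = 0.689085
p = (exp((r-q)*dt) - d) / (u - d) = 0.469388
Discount per step: exp(-r*dt) = 0.955281
Stock lattice S(k, i) with i counting down-moves:
  k=0: S(0,0) = 1.0000
  k=1: S(1,0) = 1.4512; S(1,1) = 0.6891
  k=2: S(2,0) = 2.1060; S(2,1) = 1.0000; S(2,2) = 0.4748
Terminal payoffs V(N, i) = max(S_T - K, 0):
  V(2,0) = 1.205982; V(2,1) = 0.100000; V(2,2) = 0.000000
Backward induction: V(k, i) = exp(-r*dt) * [p * V(k+1, i) + (1-p) * V(k+1, i+1)].
  V(1,0) = exp(-r*dt) * [p*1.205982 + (1-p)*0.100000] = 0.591448
  V(1,1) = exp(-r*dt) * [p*0.100000 + (1-p)*0.000000] = 0.044840
  V(0,0) = exp(-r*dt) * [p*0.591448 + (1-p)*0.044840] = 0.287932

Answer: Price = V(0,0) = 0.2879


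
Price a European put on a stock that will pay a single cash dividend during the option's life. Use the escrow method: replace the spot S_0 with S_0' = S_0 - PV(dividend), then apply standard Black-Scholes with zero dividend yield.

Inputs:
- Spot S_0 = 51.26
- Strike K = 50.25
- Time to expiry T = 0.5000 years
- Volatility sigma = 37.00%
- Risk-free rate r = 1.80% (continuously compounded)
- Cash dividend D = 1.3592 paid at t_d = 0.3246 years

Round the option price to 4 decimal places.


PV(D) = D * exp(-r * t_d) = 1.3592 * 0.99417424 = 1.35128162
S_0' = S_0 - PV(D) = 51.2600 - 1.35128162 = 49.90871838
d1 = (ln(S_0'/K) + (r + sigma^2/2)*T) / (sigma*sqrt(T)) = 0.13916686
d2 = d1 - sigma*sqrt(T) = -0.12246265
exp(-rT) = 0.99104038
N(-d1) = 0.44465915; N(-d2) = 0.54873369
P = K * exp(-rT) * N(-d2) - S_0' * N(-d1) = 50.2500 * 0.99104038 * 0.54873369 - 49.90871838 * 0.44465915 = 5.1344

Answer: Price = 5.1344


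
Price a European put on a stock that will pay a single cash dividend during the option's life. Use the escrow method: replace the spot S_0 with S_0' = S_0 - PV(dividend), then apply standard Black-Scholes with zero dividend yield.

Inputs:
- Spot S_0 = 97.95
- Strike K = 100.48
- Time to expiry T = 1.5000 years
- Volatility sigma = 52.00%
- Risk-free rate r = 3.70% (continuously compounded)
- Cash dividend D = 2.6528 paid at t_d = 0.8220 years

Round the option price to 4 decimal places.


PV(D) = D * exp(-r * t_d) = 2.6528 * 0.97004385 = 2.57333233
S_0' = S_0 - PV(D) = 97.9500 - 2.57333233 = 95.37666767
d1 = (ln(S_0'/K) + (r + sigma^2/2)*T) / (sigma*sqrt(T)) = 0.32373347
d2 = d1 - sigma*sqrt(T) = -0.31313386
exp(-rT) = 0.94601202
N(-d1) = 0.37306991; N(-d2) = 0.62291052
P = K * exp(-rT) * N(-d2) - S_0' * N(-d1) = 100.4800 * 0.94601202 * 0.62291052 - 95.37666767 * 0.37306991 = 23.6288

Answer: Price = 23.6288


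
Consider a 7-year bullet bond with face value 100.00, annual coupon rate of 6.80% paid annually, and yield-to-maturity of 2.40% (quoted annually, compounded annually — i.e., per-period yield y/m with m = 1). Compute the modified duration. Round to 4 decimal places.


Answer: Modified duration = 5.8129

Derivation:
Coupon per period c = face * coupon_rate / m = 6.800000
Periods per year m = 1; per-period yield y/m = 0.024000
Number of cashflows N = 7
Cashflows (t years, CF_t, discount factor 1/(1+y/m)^(m*t), PV):
  t = 1.0000: CF_t = 6.800000, DF = 0.976562, PV = 6.640625
  t = 2.0000: CF_t = 6.800000, DF = 0.953674, PV = 6.484985
  t = 3.0000: CF_t = 6.800000, DF = 0.931323, PV = 6.332994
  t = 4.0000: CF_t = 6.800000, DF = 0.909495, PV = 6.184564
  t = 5.0000: CF_t = 6.800000, DF = 0.888178, PV = 6.039613
  t = 6.0000: CF_t = 6.800000, DF = 0.867362, PV = 5.898060
  t = 7.0000: CF_t = 106.800000, DF = 0.847033, PV = 90.463119
Price P = sum_t PV_t = 128.043960
First compute Macaulay numerator sum_t t * PV_t:
  t * PV_t at t = 1.0000: 6.640625
  t * PV_t at t = 2.0000: 12.969971
  t * PV_t at t = 3.0000: 18.998981
  t * PV_t at t = 4.0000: 24.738256
  t * PV_t at t = 5.0000: 30.198066
  t * PV_t at t = 6.0000: 35.388359
  t * PV_t at t = 7.0000: 633.241831
Macaulay duration D = 762.176089 / 128.043960 = 5.952456
Modified duration = D / (1 + y/m) = 5.952456 / (1 + 0.024000) = 5.812946


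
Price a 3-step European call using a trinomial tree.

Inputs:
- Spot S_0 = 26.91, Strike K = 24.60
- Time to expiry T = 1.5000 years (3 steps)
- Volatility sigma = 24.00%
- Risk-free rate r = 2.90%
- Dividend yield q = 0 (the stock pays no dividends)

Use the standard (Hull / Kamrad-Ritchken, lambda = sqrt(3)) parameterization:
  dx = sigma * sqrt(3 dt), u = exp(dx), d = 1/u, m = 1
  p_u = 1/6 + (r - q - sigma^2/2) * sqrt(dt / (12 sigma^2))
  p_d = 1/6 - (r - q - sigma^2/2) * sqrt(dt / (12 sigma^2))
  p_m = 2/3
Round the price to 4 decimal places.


dt = T/N = 0.500000; dx = sigma*sqrt(3*dt) = 0.293939
u = exp(dx) = 1.341702; d = 1/u = 0.745322
p_u = 0.166837, p_m = 0.666667, p_d = 0.166497
Discount per step: exp(-r*dt) = 0.985605
Stock lattice S(k, j) with j the centered position index:
  k=0: S(0,+0) = 26.9100
  k=1: S(1,-1) = 20.0566; S(1,+0) = 26.9100; S(1,+1) = 36.1052
  k=2: S(2,-2) = 14.9486; S(2,-1) = 20.0566; S(2,+0) = 26.9100; S(2,+1) = 36.1052; S(2,+2) = 48.4424
  k=3: S(3,-3) = 11.1416; S(3,-2) = 14.9486; S(3,-1) = 20.0566; S(3,+0) = 26.9100; S(3,+1) = 36.1052; S(3,+2) = 48.4424; S(3,+3) = 64.9953
Terminal payoffs V(N, j) = max(S_T - K, 0):
  V(3,-3) = 0.000000; V(3,-2) = 0.000000; V(3,-1) = 0.000000; V(3,+0) = 2.310000; V(3,+1) = 11.505194; V(3,+2) = 23.842402; V(3,+3) = 40.395255
Backward induction: V(k, j) = exp(-r*dt) * [p_u * V(k+1, j+1) + p_m * V(k+1, j) + p_d * V(k+1, j-1)]
  V(2,-2) = exp(-r*dt) * [p_u*0.000000 + p_m*0.000000 + p_d*0.000000] = 0.000000
  V(2,-1) = exp(-r*dt) * [p_u*2.310000 + p_m*0.000000 + p_d*0.000000] = 0.379845
  V(2,+0) = exp(-r*dt) * [p_u*11.505194 + p_m*2.310000 + p_d*0.000000] = 3.409689
  V(2,+1) = exp(-r*dt) * [p_u*23.842402 + p_m*11.505194 + p_d*2.310000] = 11.859313
  V(2,+2) = exp(-r*dt) * [p_u*40.395255 + p_m*23.842402 + p_d*11.505194] = 24.196518
  V(1,-1) = exp(-r*dt) * [p_u*3.409689 + p_m*0.379845 + p_d*0.000000] = 0.810257
  V(1,+0) = exp(-r*dt) * [p_u*11.859313 + p_m*3.409689 + p_d*0.379845] = 4.252823
  V(1,+1) = exp(-r*dt) * [p_u*24.196518 + p_m*11.859313 + p_d*3.409689] = 12.330682
  V(0,+0) = exp(-r*dt) * [p_u*12.330682 + p_m*4.252823 + p_d*0.810257] = 4.954961

Answer: Price = V(0,0) = 4.9550


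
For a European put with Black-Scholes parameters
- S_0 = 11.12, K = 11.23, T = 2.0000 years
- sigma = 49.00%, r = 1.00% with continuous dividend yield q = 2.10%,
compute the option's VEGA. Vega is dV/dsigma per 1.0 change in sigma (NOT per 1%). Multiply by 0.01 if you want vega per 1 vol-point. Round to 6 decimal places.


d1 = 0.3005297910; d2 = -0.3924348546
phi(d1) = 0.3813271500; exp(-qT) = 0.9588697806; exp(-rT) = 0.9801986733
Vega = S * exp(-qT) * phi(d1) * sqrt(T) = 11.1200 * 0.9588697806 * 0.3813271500 * 1.4142135624 = 5.750123

Answer: Vega = 5.750123


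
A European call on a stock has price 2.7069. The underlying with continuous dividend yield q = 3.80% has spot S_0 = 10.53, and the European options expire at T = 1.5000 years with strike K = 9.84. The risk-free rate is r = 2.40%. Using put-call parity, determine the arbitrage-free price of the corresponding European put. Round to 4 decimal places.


Answer: Put price = 2.2524

Derivation:
Put-call parity: C - P = S_0 * exp(-qT) - K * exp(-rT).
S_0 * exp(-qT) = 10.5300 * 0.94459407 = 9.94657555
K * exp(-rT) = 9.8400 * 0.96464029 = 9.49206049
P = C - S*exp(-qT) + K*exp(-rT)
P = 2.7069 - 9.94657555 + 9.49206049 = 2.2524


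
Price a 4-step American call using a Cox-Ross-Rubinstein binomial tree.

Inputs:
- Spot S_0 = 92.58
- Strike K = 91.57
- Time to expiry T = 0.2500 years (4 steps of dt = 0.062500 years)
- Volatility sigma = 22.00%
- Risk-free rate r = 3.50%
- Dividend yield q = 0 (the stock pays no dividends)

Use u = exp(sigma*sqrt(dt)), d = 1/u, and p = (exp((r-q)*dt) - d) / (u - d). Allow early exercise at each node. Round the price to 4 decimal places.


dt = T/N = 0.062500
u = exp(sigma*sqrt(dt)) = 1.056541; d = 1/u = 0.946485
p = (exp((r-q)*dt) - d) / (u - d) = 0.506152
Discount per step: exp(-r*dt) = 0.997815
Stock lattice S(k, i) with i counting down-moves:
  k=0: S(0,0) = 92.5800
  k=1: S(1,0) = 97.8145; S(1,1) = 87.6256
  k=2: S(2,0) = 103.3450; S(2,1) = 92.5800; S(2,2) = 82.9363
  k=3: S(3,0) = 109.1882; S(3,1) = 97.8145; S(3,2) = 87.6256; S(3,3) = 78.4980
  k=4: S(4,0) = 115.3618; S(4,1) = 103.3450; S(4,2) = 92.5800; S(4,3) = 82.9363; S(4,4) = 74.2972
Terminal payoffs V(N, i) = max(S_T - K, 0):
  V(4,0) = 23.791784; V(4,1) = 11.775024; V(4,2) = 1.010000; V(4,3) = 0.000000; V(4,4) = 0.000000
Backward induction: V(k, i) = exp(-r*dt) * [p * V(k+1, i) + (1-p) * V(k+1, i+1)]; then take max(V_cont, immediate exercise) for American.
  V(3,0) = exp(-r*dt) * [p*23.791784 + (1-p)*11.775024] = 17.818305; exercise = 17.618215; V(3,0) = max -> 17.818305
  V(3,1) = exp(-r*dt) * [p*11.775024 + (1-p)*1.010000] = 6.444621; exercise = 6.244530; V(3,1) = max -> 6.444621
  V(3,2) = exp(-r*dt) * [p*1.010000 + (1-p)*0.000000] = 0.510096; exercise = 0.000000; V(3,2) = max -> 0.510096
  V(3,3) = exp(-r*dt) * [p*0.000000 + (1-p)*0.000000] = 0.000000; exercise = 0.000000; V(3,3) = max -> 0.000000
  V(2,0) = exp(-r*dt) * [p*17.818305 + (1-p)*6.444621] = 12.174767; exercise = 11.775024; V(2,0) = max -> 12.174767
  V(2,1) = exp(-r*dt) * [p*6.444621 + (1-p)*0.510096] = 3.506187; exercise = 1.010000; V(2,1) = max -> 3.506187
  V(2,2) = exp(-r*dt) * [p*0.510096 + (1-p)*0.000000] = 0.257622; exercise = 0.000000; V(2,2) = max -> 0.257622
  V(1,0) = exp(-r*dt) * [p*12.174767 + (1-p)*3.506187] = 7.876554; exercise = 6.244530; V(1,0) = max -> 7.876554
  V(1,1) = exp(-r*dt) * [p*3.506187 + (1-p)*0.257622] = 1.897732; exercise = 0.000000; V(1,1) = max -> 1.897732
  V(0,0) = exp(-r*dt) * [p*7.876554 + (1-p)*1.897732] = 4.913163; exercise = 1.010000; V(0,0) = max -> 4.913163

Answer: Price = V(0,0) = 4.9132


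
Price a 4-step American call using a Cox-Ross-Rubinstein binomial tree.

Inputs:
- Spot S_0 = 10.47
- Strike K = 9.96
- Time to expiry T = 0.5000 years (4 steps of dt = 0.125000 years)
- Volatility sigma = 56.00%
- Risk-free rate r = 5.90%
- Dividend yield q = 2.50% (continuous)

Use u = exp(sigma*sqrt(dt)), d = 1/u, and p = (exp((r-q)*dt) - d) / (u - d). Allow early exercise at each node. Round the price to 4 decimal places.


Answer: Price = V(0,0) = 1.9118

Derivation:
dt = T/N = 0.125000
u = exp(sigma*sqrt(dt)) = 1.218950; d = 1/u = 0.820378
p = (exp((r-q)*dt) - d) / (u - d) = 0.461349
Discount per step: exp(-r*dt) = 0.992652
Stock lattice S(k, i) with i counting down-moves:
  k=0: S(0,0) = 10.4700
  k=1: S(1,0) = 12.7624; S(1,1) = 8.5894
  k=2: S(2,0) = 15.5567; S(2,1) = 10.4700; S(2,2) = 7.0465
  k=3: S(3,0) = 18.9629; S(3,1) = 12.7624; S(3,2) = 8.5894; S(3,3) = 5.7808
  k=4: S(4,0) = 23.1148; S(4,1) = 15.5567; S(4,2) = 10.4700; S(4,3) = 7.0465; S(4,4) = 4.7425
Terminal payoffs V(N, i) = max(S_T - K, 0):
  V(4,0) = 13.154812; V(4,1) = 5.596737; V(4,2) = 0.510000; V(4,3) = 0.000000; V(4,4) = 0.000000
Backward induction: V(k, i) = exp(-r*dt) * [p * V(k+1, i) + (1-p) * V(k+1, i+1)]; then take max(V_cont, immediate exercise) for American.
  V(3,0) = exp(-r*dt) * [p*13.154812 + (1-p)*5.596737] = 9.016905; exercise = 9.002886; V(3,0) = max -> 9.016905
  V(3,1) = exp(-r*dt) * [p*5.596737 + (1-p)*0.510000] = 2.835772; exercise = 2.802407; V(3,1) = max -> 2.835772
  V(3,2) = exp(-r*dt) * [p*0.510000 + (1-p)*0.000000] = 0.233559; exercise = 0.000000; V(3,2) = max -> 0.233559
  V(3,3) = exp(-r*dt) * [p*0.000000 + (1-p)*0.000000] = 0.000000; exercise = 0.000000; V(3,3) = max -> 0.000000
  V(2,0) = exp(-r*dt) * [p*9.016905 + (1-p)*2.835772] = 5.645643; exercise = 5.596737; V(2,0) = max -> 5.645643
  V(2,1) = exp(-r*dt) * [p*2.835772 + (1-p)*0.233559] = 1.423551; exercise = 0.510000; V(2,1) = max -> 1.423551
  V(2,2) = exp(-r*dt) * [p*0.233559 + (1-p)*0.000000] = 0.106961; exercise = 0.000000; V(2,2) = max -> 0.106961
  V(1,0) = exp(-r*dt) * [p*5.645643 + (1-p)*1.423551] = 3.346638; exercise = 2.802407; V(1,0) = max -> 3.346638
  V(1,1) = exp(-r*dt) * [p*1.423551 + (1-p)*0.106961] = 0.709120; exercise = 0.000000; V(1,1) = max -> 0.709120
  V(0,0) = exp(-r*dt) * [p*3.346638 + (1-p)*0.709120] = 1.911785; exercise = 0.510000; V(0,0) = max -> 1.911785


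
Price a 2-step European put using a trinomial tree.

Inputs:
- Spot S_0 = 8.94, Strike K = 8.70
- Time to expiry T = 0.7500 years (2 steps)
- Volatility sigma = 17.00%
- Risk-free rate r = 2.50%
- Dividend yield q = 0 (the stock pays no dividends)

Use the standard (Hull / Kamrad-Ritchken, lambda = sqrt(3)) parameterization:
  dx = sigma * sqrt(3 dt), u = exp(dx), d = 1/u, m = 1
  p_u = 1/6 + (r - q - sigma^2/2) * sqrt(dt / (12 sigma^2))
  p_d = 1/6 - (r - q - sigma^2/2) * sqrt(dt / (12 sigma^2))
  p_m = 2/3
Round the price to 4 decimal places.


dt = T/N = 0.375000; dx = sigma*sqrt(3*dt) = 0.180312
u = exp(dx) = 1.197591; d = 1/u = 0.835009
p_u = 0.177637, p_m = 0.666667, p_d = 0.155696
Discount per step: exp(-r*dt) = 0.990669
Stock lattice S(k, j) with j the centered position index:
  k=0: S(0,+0) = 8.9400
  k=1: S(1,-1) = 7.4650; S(1,+0) = 8.9400; S(1,+1) = 10.7065
  k=2: S(2,-2) = 6.2333; S(2,-1) = 7.4650; S(2,+0) = 8.9400; S(2,+1) = 10.7065; S(2,+2) = 12.8220
Terminal payoffs V(N, j) = max(K - S_T, 0):
  V(2,-2) = 2.466667; V(2,-1) = 1.235015; V(2,+0) = 0.000000; V(2,+1) = 0.000000; V(2,+2) = 0.000000
Backward induction: V(k, j) = exp(-r*dt) * [p_u * V(k+1, j+1) + p_m * V(k+1, j) + p_d * V(k+1, j-1)]
  V(1,-1) = exp(-r*dt) * [p_u*0.000000 + p_m*1.235015 + p_d*2.466667] = 1.196128
  V(1,+0) = exp(-r*dt) * [p_u*0.000000 + p_m*0.000000 + p_d*1.235015] = 0.190493
  V(1,+1) = exp(-r*dt) * [p_u*0.000000 + p_m*0.000000 + p_d*0.000000] = 0.000000
  V(0,+0) = exp(-r*dt) * [p_u*0.000000 + p_m*0.190493 + p_d*1.196128] = 0.310305

Answer: Price = V(0,0) = 0.3103


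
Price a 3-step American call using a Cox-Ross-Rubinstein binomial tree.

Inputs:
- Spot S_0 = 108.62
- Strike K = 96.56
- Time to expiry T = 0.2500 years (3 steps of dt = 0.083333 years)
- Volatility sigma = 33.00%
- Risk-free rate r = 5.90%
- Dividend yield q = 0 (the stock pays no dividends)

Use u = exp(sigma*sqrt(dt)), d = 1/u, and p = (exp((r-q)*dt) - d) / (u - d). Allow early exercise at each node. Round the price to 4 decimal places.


dt = T/N = 0.083333
u = exp(sigma*sqrt(dt)) = 1.099948; d = 1/u = 0.909134
p = (exp((r-q)*dt) - d) / (u - d) = 0.502033
Discount per step: exp(-r*dt) = 0.995095
Stock lattice S(k, i) with i counting down-moves:
  k=0: S(0,0) = 108.6200
  k=1: S(1,0) = 119.4763; S(1,1) = 98.7501
  k=2: S(2,0) = 131.4177; S(2,1) = 108.6200; S(2,2) = 89.7771
  k=3: S(3,0) = 144.5527; S(3,1) = 119.4763; S(3,2) = 98.7501; S(3,3) = 81.6194
Terminal payoffs V(N, i) = max(S_T - K, 0):
  V(3,0) = 47.992669; V(3,1) = 22.916338; V(3,2) = 2.190134; V(3,3) = 0.000000
Backward induction: V(k, i) = exp(-r*dt) * [p * V(k+1, i) + (1-p) * V(k+1, i+1)]; then take max(V_cont, immediate exercise) for American.
  V(2,0) = exp(-r*dt) * [p*47.992669 + (1-p)*22.916338] = 35.331333; exercise = 34.857745; V(2,0) = max -> 35.331333
  V(2,1) = exp(-r*dt) * [p*22.916338 + (1-p)*2.190134] = 12.533588; exercise = 12.060000; V(2,1) = max -> 12.533588
  V(2,2) = exp(-r*dt) * [p*2.190134 + (1-p)*0.000000] = 1.094126; exercise = 0.000000; V(2,2) = max -> 1.094126
  V(1,0) = exp(-r*dt) * [p*35.331333 + (1-p)*12.533588] = 23.861192; exercise = 22.916338; V(1,0) = max -> 23.861192
  V(1,1) = exp(-r*dt) * [p*12.533588 + (1-p)*1.094126] = 6.803575; exercise = 2.190134; V(1,1) = max -> 6.803575
  V(0,0) = exp(-r*dt) * [p*23.861192 + (1-p)*6.803575] = 15.291685; exercise = 12.060000; V(0,0) = max -> 15.291685

Answer: Price = V(0,0) = 15.2917


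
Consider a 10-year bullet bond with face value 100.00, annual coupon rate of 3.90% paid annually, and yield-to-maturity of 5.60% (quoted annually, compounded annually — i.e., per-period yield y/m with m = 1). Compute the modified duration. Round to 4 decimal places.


Coupon per period c = face * coupon_rate / m = 3.900000
Periods per year m = 1; per-period yield y/m = 0.056000
Number of cashflows N = 10
Cashflows (t years, CF_t, discount factor 1/(1+y/m)^(m*t), PV):
  t = 1.0000: CF_t = 3.900000, DF = 0.946970, PV = 3.693182
  t = 2.0000: CF_t = 3.900000, DF = 0.896752, PV = 3.497331
  t = 3.0000: CF_t = 3.900000, DF = 0.849197, PV = 3.311867
  t = 4.0000: CF_t = 3.900000, DF = 0.804163, PV = 3.136237
  t = 5.0000: CF_t = 3.900000, DF = 0.761518, PV = 2.969922
  t = 6.0000: CF_t = 3.900000, DF = 0.721135, PV = 2.812426
  t = 7.0000: CF_t = 3.900000, DF = 0.682893, PV = 2.663282
  t = 8.0000: CF_t = 3.900000, DF = 0.646679, PV = 2.522047
  t = 9.0000: CF_t = 3.900000, DF = 0.612385, PV = 2.388303
  t = 10.0000: CF_t = 103.900000, DF = 0.579910, PV = 60.252680
Price P = sum_t PV_t = 87.247277
First compute Macaulay numerator sum_t t * PV_t:
  t * PV_t at t = 1.0000: 3.693182
  t * PV_t at t = 2.0000: 6.994663
  t * PV_t at t = 3.0000: 9.935600
  t * PV_t at t = 4.0000: 12.544950
  t * PV_t at t = 5.0000: 14.849609
  t * PV_t at t = 6.0000: 16.874556
  t * PV_t at t = 7.0000: 18.642975
  t * PV_t at t = 8.0000: 20.176380
  t * PV_t at t = 9.0000: 21.494723
  t * PV_t at t = 10.0000: 602.526796
Macaulay duration D = 727.733433 / 87.247277 = 8.341045
Modified duration = D / (1 + y/m) = 8.341045 / (1 + 0.056000) = 7.898717

Answer: Modified duration = 7.8987


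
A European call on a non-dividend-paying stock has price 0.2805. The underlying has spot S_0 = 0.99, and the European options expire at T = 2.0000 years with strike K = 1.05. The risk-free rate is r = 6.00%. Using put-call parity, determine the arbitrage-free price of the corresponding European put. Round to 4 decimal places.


Put-call parity: C - P = S_0 * exp(-qT) - K * exp(-rT).
S_0 * exp(-qT) = 0.9900 * 1.00000000 = 0.99000000
K * exp(-rT) = 1.0500 * 0.88692044 = 0.93126646
P = C - S*exp(-qT) + K*exp(-rT)
P = 0.2805 - 0.99000000 + 0.93126646 = 0.2218

Answer: Put price = 0.2218


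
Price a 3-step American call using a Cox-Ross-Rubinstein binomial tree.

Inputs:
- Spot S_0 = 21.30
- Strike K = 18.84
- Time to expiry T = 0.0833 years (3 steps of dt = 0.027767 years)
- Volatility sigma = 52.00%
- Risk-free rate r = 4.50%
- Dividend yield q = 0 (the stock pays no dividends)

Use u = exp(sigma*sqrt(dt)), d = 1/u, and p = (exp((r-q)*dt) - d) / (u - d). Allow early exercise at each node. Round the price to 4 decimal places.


dt = T/N = 0.027767
u = exp(sigma*sqrt(dt)) = 1.090514; d = 1/u = 0.916999
p = (exp((r-q)*dt) - d) / (u - d) = 0.485557
Discount per step: exp(-r*dt) = 0.998751
Stock lattice S(k, i) with i counting down-moves:
  k=0: S(0,0) = 21.3000
  k=1: S(1,0) = 23.2280; S(1,1) = 19.5321
  k=2: S(2,0) = 25.3304; S(2,1) = 21.3000; S(2,2) = 17.9109
  k=3: S(3,0) = 27.6232; S(3,1) = 23.2280; S(3,2) = 19.5321; S(3,3) = 16.4243
Terminal payoffs V(N, i) = max(S_T - K, 0):
  V(3,0) = 8.783174; V(3,1) = 4.387953; V(3,2) = 0.692070; V(3,3) = 0.000000
Backward induction: V(k, i) = exp(-r*dt) * [p * V(k+1, i) + (1-p) * V(k+1, i+1)]; then take max(V_cont, immediate exercise) for American.
  V(2,0) = exp(-r*dt) * [p*8.783174 + (1-p)*4.387953] = 6.513938; exercise = 6.490412; V(2,0) = max -> 6.513938
  V(2,1) = exp(-r*dt) * [p*4.387953 + (1-p)*0.692070] = 2.483526; exercise = 2.460000; V(2,1) = max -> 2.483526
  V(2,2) = exp(-r*dt) * [p*0.692070 + (1-p)*0.000000] = 0.335620; exercise = 0.000000; V(2,2) = max -> 0.335620
  V(1,0) = exp(-r*dt) * [p*6.513938 + (1-p)*2.483526] = 4.434975; exercise = 4.387953; V(1,0) = max -> 4.434975
  V(1,1) = exp(-r*dt) * [p*2.483526 + (1-p)*0.335620] = 1.376829; exercise = 0.692070; V(1,1) = max -> 1.376829
  V(0,0) = exp(-r*dt) * [p*4.434975 + (1-p)*1.376829] = 2.858159; exercise = 2.460000; V(0,0) = max -> 2.858159

Answer: Price = V(0,0) = 2.8582


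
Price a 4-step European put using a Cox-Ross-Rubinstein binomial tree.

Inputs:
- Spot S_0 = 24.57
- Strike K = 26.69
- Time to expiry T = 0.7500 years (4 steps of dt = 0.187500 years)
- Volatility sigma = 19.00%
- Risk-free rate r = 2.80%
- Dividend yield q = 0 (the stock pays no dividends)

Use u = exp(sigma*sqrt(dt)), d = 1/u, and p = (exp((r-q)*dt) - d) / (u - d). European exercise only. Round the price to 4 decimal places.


Answer: Price = V(0,0) = 2.6468

Derivation:
dt = T/N = 0.187500
u = exp(sigma*sqrt(dt)) = 1.085752; d = 1/u = 0.921021
p = (exp((r-q)*dt) - d) / (u - d) = 0.511398
Discount per step: exp(-r*dt) = 0.994764
Stock lattice S(k, i) with i counting down-moves:
  k=0: S(0,0) = 24.5700
  k=1: S(1,0) = 26.6769; S(1,1) = 22.6295
  k=2: S(2,0) = 28.9645; S(2,1) = 24.5700; S(2,2) = 20.8422
  k=3: S(3,0) = 31.4483; S(3,1) = 26.6769; S(3,2) = 22.6295; S(3,3) = 19.1961
  k=4: S(4,0) = 34.1450; S(4,1) = 28.9645; S(4,2) = 24.5700; S(4,3) = 20.8422; S(4,4) = 17.6800
Terminal payoffs V(N, i) = max(K - S_T, 0):
  V(4,0) = 0.000000; V(4,1) = 0.000000; V(4,2) = 2.120000; V(4,3) = 5.847767; V(4,4) = 9.009956
Backward induction: V(k, i) = exp(-r*dt) * [p * V(k+1, i) + (1-p) * V(k+1, i+1)].
  V(3,0) = exp(-r*dt) * [p*0.000000 + (1-p)*0.000000] = 0.000000
  V(3,1) = exp(-r*dt) * [p*0.000000 + (1-p)*2.120000] = 1.030413
  V(3,2) = exp(-r*dt) * [p*2.120000 + (1-p)*5.847767] = 3.920758
  V(3,3) = exp(-r*dt) * [p*5.847767 + (1-p)*9.009956] = 7.354110
  V(2,0) = exp(-r*dt) * [p*0.000000 + (1-p)*1.030413] = 0.500826
  V(2,1) = exp(-r*dt) * [p*1.030413 + (1-p)*3.920758] = 2.429853
  V(2,2) = exp(-r*dt) * [p*3.920758 + (1-p)*7.354110] = 5.568988
  V(1,0) = exp(-r*dt) * [p*0.500826 + (1-p)*2.429853] = 1.435796
  V(1,1) = exp(-r*dt) * [p*2.429853 + (1-p)*5.568988] = 3.942887
  V(0,0) = exp(-r*dt) * [p*1.435796 + (1-p)*3.942887] = 2.646834


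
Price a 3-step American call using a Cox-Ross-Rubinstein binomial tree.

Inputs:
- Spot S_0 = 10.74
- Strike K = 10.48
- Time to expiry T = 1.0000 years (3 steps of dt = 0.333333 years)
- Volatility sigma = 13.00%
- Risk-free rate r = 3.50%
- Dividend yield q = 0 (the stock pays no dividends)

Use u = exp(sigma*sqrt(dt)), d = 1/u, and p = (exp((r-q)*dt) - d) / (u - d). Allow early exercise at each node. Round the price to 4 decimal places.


Answer: Price = V(0,0) = 0.9404

Derivation:
dt = T/N = 0.333333
u = exp(sigma*sqrt(dt)) = 1.077944; d = 1/u = 0.927692
p = (exp((r-q)*dt) - d) / (u - d) = 0.559347
Discount per step: exp(-r*dt) = 0.988401
Stock lattice S(k, i) with i counting down-moves:
  k=0: S(0,0) = 10.7400
  k=1: S(1,0) = 11.5771; S(1,1) = 9.9634
  k=2: S(2,0) = 12.4795; S(2,1) = 10.7400; S(2,2) = 9.2430
  k=3: S(3,0) = 13.4522; S(3,1) = 11.5771; S(3,2) = 9.9634; S(3,3) = 8.5746
Terminal payoffs V(N, i) = max(S_T - K, 0):
  V(3,0) = 2.972187; V(3,1) = 1.097119; V(3,2) = 0.000000; V(3,3) = 0.000000
Backward induction: V(k, i) = exp(-r*dt) * [p * V(k+1, i) + (1-p) * V(k+1, i+1)]; then take max(V_cont, immediate exercise) for American.
  V(2,0) = exp(-r*dt) * [p*2.972187 + (1-p)*1.097119] = 2.121042; exercise = 1.999486; V(2,0) = max -> 2.121042
  V(2,1) = exp(-r*dt) * [p*1.097119 + (1-p)*0.000000] = 0.606552; exercise = 0.260000; V(2,1) = max -> 0.606552
  V(2,2) = exp(-r*dt) * [p*0.000000 + (1-p)*0.000000] = 0.000000; exercise = 0.000000; V(2,2) = max -> 0.000000
  V(1,0) = exp(-r*dt) * [p*2.121042 + (1-p)*0.606552] = 1.436816; exercise = 1.097119; V(1,0) = max -> 1.436816
  V(1,1) = exp(-r*dt) * [p*0.606552 + (1-p)*0.000000] = 0.335338; exercise = 0.000000; V(1,1) = max -> 0.335338
  V(0,0) = exp(-r*dt) * [p*1.436816 + (1-p)*0.335338] = 0.940411; exercise = 0.260000; V(0,0) = max -> 0.940411
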